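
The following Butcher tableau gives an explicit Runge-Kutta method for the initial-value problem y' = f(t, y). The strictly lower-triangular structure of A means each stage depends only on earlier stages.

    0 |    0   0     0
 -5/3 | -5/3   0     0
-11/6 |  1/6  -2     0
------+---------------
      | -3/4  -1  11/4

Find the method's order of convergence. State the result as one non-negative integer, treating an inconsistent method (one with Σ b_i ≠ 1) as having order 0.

1

b = (-3/4, -1, 11/4)
c = (0, -5/3, -11/6)
Ac = (0, 0, 10/3)
Σ b_i: (-3/4)·1 + (-1)·1 + 11/4·1 = 1 ✓
b·c: (-1)·(-5/3) + 11/4·(-11/6) = -27/8 ≠ 1/2 ⇒ order 1.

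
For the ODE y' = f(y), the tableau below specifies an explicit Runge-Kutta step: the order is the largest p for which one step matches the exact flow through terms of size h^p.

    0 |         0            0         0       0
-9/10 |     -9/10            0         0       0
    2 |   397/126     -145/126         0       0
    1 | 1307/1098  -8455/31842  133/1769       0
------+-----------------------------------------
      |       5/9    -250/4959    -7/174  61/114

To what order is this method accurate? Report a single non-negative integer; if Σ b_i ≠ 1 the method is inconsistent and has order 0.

4

b = (5/9, -250/4959, -7/174, 61/114)
c = (0, -9/10, 2, 1)
Ac = (0, 0, 29/28, 95/244)
Σ b_i: 5/9·1 + (-250/4959)·1 + (-7/174)·1 + 61/114·1 = 1 ✓
b·c: (-250/4959)·(-9/10) + (-7/174)·2 + 61/114·1 = 1/2 ✓
b·c²: (-250/4959)·81/100 + (-7/174)·4 + 61/114·1 = 1/3 ✓
b·Ac: (-7/174)·29/28 + 61/114·95/244 = 1/6 ✓
b·c³: (-250/4959)·(-729/1000) + (-7/174)·8 + 61/114·1 = 1/4 ✓
b·(c∘Ac): (-7/174)·29/14 + 61/114·95/244 = 1/8 ✓
b·Ac²: (-7/174)·(-261/280) + 61/114·209/2440 = 1/12 ✓
b·A²c: 61/114·19/244 = 1/24 ✓; 4 stages ⇒ order 4.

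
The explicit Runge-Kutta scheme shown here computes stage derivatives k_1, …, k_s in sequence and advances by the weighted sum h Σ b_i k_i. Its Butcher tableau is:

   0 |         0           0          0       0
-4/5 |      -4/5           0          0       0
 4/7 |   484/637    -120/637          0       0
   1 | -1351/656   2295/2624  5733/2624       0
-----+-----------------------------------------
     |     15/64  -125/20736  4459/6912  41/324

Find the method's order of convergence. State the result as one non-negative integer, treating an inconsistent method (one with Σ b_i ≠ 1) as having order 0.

4

b = (15/64, -125/20736, 4459/6912, 41/324)
c = (0, -4/5, 4/7, 1)
Ac = (0, 0, 96/637, 45/82)
Σ b_i: 15/64·1 + (-125/20736)·1 + 4459/6912·1 + 41/324·1 = 1 ✓
b·c: (-125/20736)·(-4/5) + 4459/6912·4/7 + 41/324·1 = 1/2 ✓
b·c²: (-125/20736)·16/25 + 4459/6912·16/49 + 41/324·1 = 1/3 ✓
b·Ac: 4459/6912·96/637 + 41/324·45/82 = 1/6 ✓
b·c³: (-125/20736)·(-64/125) + 4459/6912·64/343 + 41/324·1 = 1/4 ✓
b·(c∘Ac): 4459/6912·384/4459 + 41/324·45/82 = 1/8 ✓
b·Ac²: 4459/6912·(-384/3185) + 41/324·261/205 = 1/12 ✓
b·A²c: 41/324·27/82 = 1/24 ✓; 4 stages ⇒ order 4.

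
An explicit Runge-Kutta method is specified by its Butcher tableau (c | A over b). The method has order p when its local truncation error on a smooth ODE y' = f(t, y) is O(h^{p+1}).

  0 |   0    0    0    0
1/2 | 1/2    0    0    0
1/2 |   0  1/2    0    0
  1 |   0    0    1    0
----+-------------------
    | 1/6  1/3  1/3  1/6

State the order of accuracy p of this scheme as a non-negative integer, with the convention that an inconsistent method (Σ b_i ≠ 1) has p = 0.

4

b = (1/6, 1/3, 1/3, 1/6)
c = (0, 1/2, 1/2, 1)
Ac = (0, 0, 1/4, 1/2)
Σ b_i: 1/6·1 + 1/3·1 + 1/3·1 + 1/6·1 = 1 ✓
b·c: 1/3·1/2 + 1/3·1/2 + 1/6·1 = 1/2 ✓
b·c²: 1/3·1/4 + 1/3·1/4 + 1/6·1 = 1/3 ✓
b·Ac: 1/3·1/4 + 1/6·1/2 = 1/6 ✓
b·c³: 1/3·1/8 + 1/3·1/8 + 1/6·1 = 1/4 ✓
b·(c∘Ac): 1/3·1/8 + 1/6·1/2 = 1/8 ✓
b·Ac²: 1/3·1/8 + 1/6·1/4 = 1/12 ✓
b·A²c: 1/6·1/4 = 1/24 ✓; 4 stages ⇒ order 4.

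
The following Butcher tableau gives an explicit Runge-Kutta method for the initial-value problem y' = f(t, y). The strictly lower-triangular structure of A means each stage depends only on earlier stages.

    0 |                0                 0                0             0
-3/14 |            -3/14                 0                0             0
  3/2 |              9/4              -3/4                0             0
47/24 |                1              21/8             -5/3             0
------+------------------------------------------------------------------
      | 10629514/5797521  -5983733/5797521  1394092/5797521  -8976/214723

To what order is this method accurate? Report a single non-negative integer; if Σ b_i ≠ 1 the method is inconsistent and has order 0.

b = (10629514/5797521, -5983733/5797521, 1394092/5797521, -8976/214723)
c = (0, -3/14, 3/2, 47/24)
Ac = (0, 0, 9/56, -49/16)
Σ b_i: 10629514/5797521·1 + (-5983733/5797521)·1 + 1394092/5797521·1 + (-8976/214723)·1 = 1 ✓
b·c: (-5983733/5797521)·(-3/14) + 1394092/5797521·3/2 + (-8976/214723)·47/24 = 1/2 ✓
b·c²: (-5983733/5797521)·9/196 + 1394092/5797521·9/4 + (-8976/214723)·2209/576 = 1/3 ✓
b·Ac: 1394092/5797521·9/56 + (-8976/214723)·(-49/16) = 1/6 ✓
b·c³: (-5983733/5797521)·(-27/2744) + 1394092/5797521·27/8 + (-8976/214723)·103823/13824 = 219803089/432881568 ≠ 1/4 ⇒ order 3.
b·(c∘Ac): 1394092/5797521·27/112 + (-8976/214723)·(-2303/384) = 530239/1717784 ≠ 1/8
b·Ac²: 1394092/5797521·(-27/784) + (-8976/214723)·(-813/224) = 862397/6012244 ≠ 1/12
b·A²c: (-8976/214723)·(-15/56) = 16830/1503061 ≠ 1/24

3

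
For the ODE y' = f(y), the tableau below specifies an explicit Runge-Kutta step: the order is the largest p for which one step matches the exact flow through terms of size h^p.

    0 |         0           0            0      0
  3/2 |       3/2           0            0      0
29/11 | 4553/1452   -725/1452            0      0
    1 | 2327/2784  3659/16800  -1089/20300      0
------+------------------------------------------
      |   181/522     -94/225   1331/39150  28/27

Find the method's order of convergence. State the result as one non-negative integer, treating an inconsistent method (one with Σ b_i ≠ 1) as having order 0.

b = (181/522, -94/225, 1331/39150, 28/27)
c = (0, 3/2, 29/11, 1)
Ac = (0, 0, -725/968, 83/448)
Σ b_i: 181/522·1 + (-94/225)·1 + 1331/39150·1 + 28/27·1 = 1 ✓
b·c: (-94/225)·3/2 + 1331/39150·29/11 + 28/27·1 = 1/2 ✓
b·c²: (-94/225)·9/4 + 1331/39150·841/121 + 28/27·1 = 1/3 ✓
b·Ac: 1331/39150·(-725/968) + 28/27·83/448 = 1/6 ✓
b·c³: (-94/225)·27/8 + 1331/39150·24389/1331 + 28/27·1 = 1/4 ✓
b·(c∘Ac): 1331/39150·(-21025/10648) + 28/27·83/448 = 1/8 ✓
b·Ac²: 1331/39150·(-2175/1936) + 28/27·15/128 = 1/12 ✓
b·A²c: 28/27·9/224 = 1/24 ✓; 4 stages ⇒ order 4.

4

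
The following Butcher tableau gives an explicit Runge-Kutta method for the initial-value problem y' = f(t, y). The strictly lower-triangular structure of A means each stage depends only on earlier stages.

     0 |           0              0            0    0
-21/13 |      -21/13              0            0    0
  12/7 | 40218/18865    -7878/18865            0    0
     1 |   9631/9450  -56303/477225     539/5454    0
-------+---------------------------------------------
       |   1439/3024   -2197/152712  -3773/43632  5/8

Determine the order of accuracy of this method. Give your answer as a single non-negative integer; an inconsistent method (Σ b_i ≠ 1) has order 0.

4

b = (1439/3024, -2197/152712, -3773/43632, 5/8)
c = (0, -21/13, 12/7, 1)
Ac = (0, 0, 1818/2695, 9/25)
Σ b_i: 1439/3024·1 + (-2197/152712)·1 + (-3773/43632)·1 + 5/8·1 = 1 ✓
b·c: (-2197/152712)·(-21/13) + (-3773/43632)·12/7 + 5/8·1 = 1/2 ✓
b·c²: (-2197/152712)·441/169 + (-3773/43632)·144/49 + 5/8·1 = 1/3 ✓
b·Ac: (-3773/43632)·1818/2695 + 5/8·9/25 = 1/6 ✓
b·c³: (-2197/152712)·(-9261/2197) + (-3773/43632)·1728/343 + 5/8·1 = 1/4 ✓
b·(c∘Ac): (-3773/43632)·21816/18865 + 5/8·9/25 = 1/8 ✓
b·Ac²: (-3773/43632)·(-5454/5005) + 5/8·(-17/975) = 1/12 ✓
b·A²c: 5/8·1/15 = 1/24 ✓; 4 stages ⇒ order 4.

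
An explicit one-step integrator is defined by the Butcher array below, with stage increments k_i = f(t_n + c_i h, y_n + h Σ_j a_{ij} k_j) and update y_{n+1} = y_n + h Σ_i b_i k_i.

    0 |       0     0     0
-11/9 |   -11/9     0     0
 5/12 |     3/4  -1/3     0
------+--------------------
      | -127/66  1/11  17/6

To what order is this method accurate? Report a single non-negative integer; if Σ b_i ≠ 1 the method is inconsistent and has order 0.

b = (-127/66, 1/11, 17/6)
c = (0, -11/9, 5/12)
Ac = (0, 0, 11/27)
Σ b_i: (-127/66)·1 + 1/11·1 + 17/6·1 = 1 ✓
b·c: 1/11·(-11/9) + 17/6·5/12 = 77/72 ≠ 1/2 ⇒ order 1.

1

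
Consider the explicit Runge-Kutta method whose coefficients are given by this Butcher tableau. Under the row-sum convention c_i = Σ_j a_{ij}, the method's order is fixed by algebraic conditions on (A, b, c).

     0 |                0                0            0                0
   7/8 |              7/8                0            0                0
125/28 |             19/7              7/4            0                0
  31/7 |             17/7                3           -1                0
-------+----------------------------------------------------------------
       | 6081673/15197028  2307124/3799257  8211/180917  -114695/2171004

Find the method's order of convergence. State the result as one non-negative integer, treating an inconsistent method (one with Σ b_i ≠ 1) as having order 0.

b = (6081673/15197028, 2307124/3799257, 8211/180917, -114695/2171004)
c = (0, 7/8, 125/28, 31/7)
Ac = (0, 0, 49/32, -103/56)
Σ b_i: 6081673/15197028·1 + 2307124/3799257·1 + 8211/180917·1 + (-114695/2171004)·1 = 1 ✓
b·c: 2307124/3799257·7/8 + 8211/180917·125/28 + (-114695/2171004)·31/7 = 1/2 ✓
b·c²: 2307124/3799257·49/64 + 8211/180917·15625/784 + (-114695/2171004)·961/49 = 1/3 ✓
b·Ac: 8211/180917·49/32 + (-114695/2171004)·(-103/56) = 1/6 ✓
b·c³: 2307124/3799257·343/512 + 8211/180917·1953125/21952 + (-114695/2171004)·29791/343 = -163024063/1134711424 ≠ 1/4 ⇒ order 3.
b·(c∘Ac): 8211/180917·875/128 + (-114695/2171004)·(-3193/392) = 360146345/486304896 ≠ 1/8
b·Ac²: 8211/180917·343/256 + (-114695/2171004)·(-55297/3136) = 482592589/486304896 ≠ 1/12
b·A²c: (-114695/2171004)·(-49/32) = 5620055/69472128 ≠ 1/24

3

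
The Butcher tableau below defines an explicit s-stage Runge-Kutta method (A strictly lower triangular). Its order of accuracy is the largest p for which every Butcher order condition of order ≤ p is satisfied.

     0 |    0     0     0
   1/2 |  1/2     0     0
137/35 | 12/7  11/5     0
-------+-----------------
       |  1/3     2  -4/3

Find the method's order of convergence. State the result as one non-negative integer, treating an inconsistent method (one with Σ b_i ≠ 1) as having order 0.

1

b = (1/3, 2, -4/3)
c = (0, 1/2, 137/35)
Ac = (0, 0, 11/10)
Σ b_i: 1/3·1 + 2·1 + (-4/3)·1 = 1 ✓
b·c: 2·1/2 + (-4/3)·137/35 = -443/105 ≠ 1/2 ⇒ order 1.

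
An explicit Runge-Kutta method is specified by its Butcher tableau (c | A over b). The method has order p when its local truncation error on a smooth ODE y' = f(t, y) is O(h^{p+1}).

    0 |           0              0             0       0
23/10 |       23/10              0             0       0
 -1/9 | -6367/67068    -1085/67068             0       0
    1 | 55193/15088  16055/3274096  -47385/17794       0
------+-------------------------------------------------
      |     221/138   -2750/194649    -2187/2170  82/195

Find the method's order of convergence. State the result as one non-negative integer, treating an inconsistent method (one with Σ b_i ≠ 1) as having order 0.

b = (221/138, -2750/194649, -2187/2170, 82/195)
c = (0, 23/10, -1/9, 1)
Ac = (0, 0, -217/5832, 403/1312)
Σ b_i: 221/138·1 + (-2750/194649)·1 + (-2187/2170)·1 + 82/195·1 = 1 ✓
b·c: (-2750/194649)·23/10 + (-2187/2170)·(-1/9) + 82/195·1 = 1/2 ✓
b·c²: (-2750/194649)·529/100 + (-2187/2170)·1/81 + 82/195·1 = 1/3 ✓
b·Ac: (-2187/2170)·(-217/5832) + 82/195·403/1312 = 1/6 ✓
b·c³: (-2750/194649)·12167/1000 + (-2187/2170)·(-1/729) + 82/195·1 = 1/4 ✓
b·(c∘Ac): (-2187/2170)·217/52488 + 82/195·403/1312 = 1/8 ✓
b·Ac²: (-2187/2170)·(-4991/58320) + 82/195·(-91/13120) = 1/12 ✓
b·A²c: 82/195·65/656 = 1/24 ✓; 4 stages ⇒ order 4.

4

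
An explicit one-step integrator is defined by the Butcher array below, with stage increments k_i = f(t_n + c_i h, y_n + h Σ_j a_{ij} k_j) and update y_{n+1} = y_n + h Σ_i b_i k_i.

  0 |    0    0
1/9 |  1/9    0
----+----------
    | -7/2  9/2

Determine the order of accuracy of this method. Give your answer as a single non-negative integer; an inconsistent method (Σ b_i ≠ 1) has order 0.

b = (-7/2, 9/2)
c = (0, 1/9)
Σ b_i: (-7/2)·1 + 9/2·1 = 1 ✓
b·c: 9/2·1/9 = 1/2 ✓; 2 stages ⇒ order 2.

2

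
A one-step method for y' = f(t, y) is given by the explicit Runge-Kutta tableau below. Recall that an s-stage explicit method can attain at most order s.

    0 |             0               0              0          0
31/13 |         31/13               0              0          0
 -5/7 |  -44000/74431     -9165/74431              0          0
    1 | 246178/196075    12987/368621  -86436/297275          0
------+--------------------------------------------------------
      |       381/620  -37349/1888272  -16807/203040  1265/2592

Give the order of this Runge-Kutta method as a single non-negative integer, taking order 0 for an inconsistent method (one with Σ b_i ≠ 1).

4

b = (381/620, -37349/1888272, -16807/203040, 1265/2592)
c = (0, 31/13, -5/7, 1)
Ac = (0, 0, -705/2401, 369/1265)
Σ b_i: 381/620·1 + (-37349/1888272)·1 + (-16807/203040)·1 + 1265/2592·1 = 1 ✓
b·c: (-37349/1888272)·31/13 + (-16807/203040)·(-5/7) + 1265/2592·1 = 1/2 ✓
b·c²: (-37349/1888272)·961/169 + (-16807/203040)·25/49 + 1265/2592·1 = 1/3 ✓
b·Ac: (-16807/203040)·(-705/2401) + 1265/2592·369/1265 = 1/6 ✓
b·c³: (-37349/1888272)·29791/2197 + (-16807/203040)·(-125/343) + 1265/2592·1 = 1/4 ✓
b·(c∘Ac): (-16807/203040)·3525/16807 + 1265/2592·369/1265 = 1/8 ✓
b·Ac²: (-16807/203040)·(-21855/31213) + 1265/2592·171/3289 = 1/12 ✓
b·A²c: 1265/2592·108/1265 = 1/24 ✓; 4 stages ⇒ order 4.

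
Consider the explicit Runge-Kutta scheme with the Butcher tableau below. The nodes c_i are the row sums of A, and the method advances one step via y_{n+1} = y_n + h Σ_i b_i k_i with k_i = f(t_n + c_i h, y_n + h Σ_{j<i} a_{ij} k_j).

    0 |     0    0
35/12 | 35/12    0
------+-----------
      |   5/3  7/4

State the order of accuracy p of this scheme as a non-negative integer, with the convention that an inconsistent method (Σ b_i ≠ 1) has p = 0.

0

b = (5/3, 7/4)
c = (0, 35/12)
Σ b_i: 5/3·1 + 7/4·1 = 41/12 ≠ 1 ⇒ order 0.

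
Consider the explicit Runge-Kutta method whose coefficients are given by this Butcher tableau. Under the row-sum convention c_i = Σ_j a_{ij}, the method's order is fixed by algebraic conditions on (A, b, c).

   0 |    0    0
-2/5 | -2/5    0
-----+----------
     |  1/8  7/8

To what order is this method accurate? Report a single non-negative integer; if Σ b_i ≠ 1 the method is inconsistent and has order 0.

b = (1/8, 7/8)
c = (0, -2/5)
Σ b_i: 1/8·1 + 7/8·1 = 1 ✓
b·c: 7/8·(-2/5) = -7/20 ≠ 1/2 ⇒ order 1.

1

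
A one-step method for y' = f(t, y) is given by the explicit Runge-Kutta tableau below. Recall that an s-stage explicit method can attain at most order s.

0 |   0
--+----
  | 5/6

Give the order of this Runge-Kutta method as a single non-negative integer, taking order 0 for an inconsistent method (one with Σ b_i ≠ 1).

0

b = (5/6)
c = (0)
Σ b_i: 5/6·1 = 5/6 ≠ 1 ⇒ order 0.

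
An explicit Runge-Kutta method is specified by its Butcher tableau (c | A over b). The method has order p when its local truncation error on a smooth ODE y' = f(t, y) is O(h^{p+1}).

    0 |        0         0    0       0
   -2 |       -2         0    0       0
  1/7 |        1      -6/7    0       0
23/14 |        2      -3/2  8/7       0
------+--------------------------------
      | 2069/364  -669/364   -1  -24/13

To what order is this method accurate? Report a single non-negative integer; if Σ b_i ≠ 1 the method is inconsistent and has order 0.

2

b = (2069/364, -669/364, -1, -24/13)
c = (0, -2, 1/7, 23/14)
Ac = (0, 0, 12/7, 155/49)
Σ b_i: 2069/364·1 + (-669/364)·1 + (-1)·1 + (-24/13)·1 = 1 ✓
b·c: (-669/364)·(-2) + (-1)·1/7 + (-24/13)·23/14 = 1/2 ✓
b·c²: (-669/364)·4 + (-1)·1/49 + (-24/13)·529/196 = -7870/637 ≠ 1/3 ⇒ order 2.
b·Ac: (-1)·12/7 + (-24/13)·155/49 = -4812/637 ≠ 1/6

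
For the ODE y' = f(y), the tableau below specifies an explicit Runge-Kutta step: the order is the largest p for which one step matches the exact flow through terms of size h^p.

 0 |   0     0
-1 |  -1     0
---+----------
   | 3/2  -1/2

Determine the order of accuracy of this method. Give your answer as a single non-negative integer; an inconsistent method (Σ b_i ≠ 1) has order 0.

2

b = (3/2, -1/2)
c = (0, -1)
Σ b_i: 3/2·1 + (-1/2)·1 = 1 ✓
b·c: (-1/2)·(-1) = 1/2 ✓; 2 stages ⇒ order 2.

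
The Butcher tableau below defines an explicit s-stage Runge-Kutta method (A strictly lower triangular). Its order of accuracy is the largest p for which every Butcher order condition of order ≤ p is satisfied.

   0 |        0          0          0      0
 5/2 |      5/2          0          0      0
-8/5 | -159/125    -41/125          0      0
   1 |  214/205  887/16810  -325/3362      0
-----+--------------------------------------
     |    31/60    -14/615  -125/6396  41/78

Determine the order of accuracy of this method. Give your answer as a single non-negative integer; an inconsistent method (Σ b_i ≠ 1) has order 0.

b = (31/60, -14/615, -125/6396, 41/78)
c = (0, 5/2, -8/5, 1)
Ac = (0, 0, -41/50, 47/164)
Σ b_i: 31/60·1 + (-14/615)·1 + (-125/6396)·1 + 41/78·1 = 1 ✓
b·c: (-14/615)·5/2 + (-125/6396)·(-8/5) + 41/78·1 = 1/2 ✓
b·c²: (-14/615)·25/4 + (-125/6396)·64/25 + 41/78·1 = 1/3 ✓
b·Ac: (-125/6396)·(-41/50) + 41/78·47/164 = 1/6 ✓
b·c³: (-14/615)·125/8 + (-125/6396)·(-512/125) + 41/78·1 = 1/4 ✓
b·(c∘Ac): (-125/6396)·164/125 + 41/78·47/164 = 1/8 ✓
b·Ac²: (-125/6396)·(-41/20) + 41/78·27/328 = 1/12 ✓
b·A²c: 41/78·13/164 = 1/24 ✓; 4 stages ⇒ order 4.

4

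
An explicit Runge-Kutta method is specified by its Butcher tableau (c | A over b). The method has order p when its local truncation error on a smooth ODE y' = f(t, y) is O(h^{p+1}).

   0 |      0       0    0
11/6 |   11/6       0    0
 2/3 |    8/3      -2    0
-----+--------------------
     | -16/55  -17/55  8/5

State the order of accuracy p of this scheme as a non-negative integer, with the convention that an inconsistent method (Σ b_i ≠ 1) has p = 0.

2

b = (-16/55, -17/55, 8/5)
c = (0, 11/6, 2/3)
Ac = (0, 0, -11/3)
Σ b_i: (-16/55)·1 + (-17/55)·1 + 8/5·1 = 1 ✓
b·c: (-17/55)·11/6 + 8/5·2/3 = 1/2 ✓
b·c²: (-17/55)·121/36 + 8/5·4/9 = -59/180 ≠ 1/3 ⇒ order 2.
b·Ac: 8/5·(-11/3) = -88/15 ≠ 1/6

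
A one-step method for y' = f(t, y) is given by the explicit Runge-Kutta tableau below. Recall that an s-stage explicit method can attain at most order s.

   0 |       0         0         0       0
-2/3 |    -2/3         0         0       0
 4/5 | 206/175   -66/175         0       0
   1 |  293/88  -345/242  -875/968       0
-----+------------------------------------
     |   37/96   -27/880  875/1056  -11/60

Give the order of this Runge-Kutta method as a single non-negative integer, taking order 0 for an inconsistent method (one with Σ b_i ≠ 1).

b = (37/96, -27/880, 875/1056, -11/60)
c = (0, -2/3, 4/5, 1)
Ac = (0, 0, 44/175, 5/22)
Σ b_i: 37/96·1 + (-27/880)·1 + 875/1056·1 + (-11/60)·1 = 1 ✓
b·c: (-27/880)·(-2/3) + 875/1056·4/5 + (-11/60)·1 = 1/2 ✓
b·c²: (-27/880)·4/9 + 875/1056·16/25 + (-11/60)·1 = 1/3 ✓
b·Ac: 875/1056·44/175 + (-11/60)·5/22 = 1/6 ✓
b·c³: (-27/880)·(-8/27) + 875/1056·64/125 + (-11/60)·1 = 1/4 ✓
b·(c∘Ac): 875/1056·176/875 + (-11/60)·5/22 = 1/8 ✓
b·Ac²: 875/1056·(-88/525) + (-11/60)·(-40/33) = 1/12 ✓
b·A²c: (-11/60)·(-5/22) = 1/24 ✓; 4 stages ⇒ order 4.

4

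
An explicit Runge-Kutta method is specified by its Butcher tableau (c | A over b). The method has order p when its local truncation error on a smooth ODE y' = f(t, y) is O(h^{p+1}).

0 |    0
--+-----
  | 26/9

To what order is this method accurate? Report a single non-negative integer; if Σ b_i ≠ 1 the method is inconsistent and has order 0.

0

b = (26/9)
c = (0)
Σ b_i: 26/9·1 = 26/9 ≠ 1 ⇒ order 0.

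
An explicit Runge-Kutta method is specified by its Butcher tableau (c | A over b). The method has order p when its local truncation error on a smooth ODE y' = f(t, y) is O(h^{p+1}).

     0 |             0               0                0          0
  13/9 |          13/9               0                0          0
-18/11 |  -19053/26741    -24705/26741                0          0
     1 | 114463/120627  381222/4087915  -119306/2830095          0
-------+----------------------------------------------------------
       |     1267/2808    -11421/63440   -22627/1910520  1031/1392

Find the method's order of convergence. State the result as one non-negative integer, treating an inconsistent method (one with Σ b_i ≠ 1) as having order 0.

b = (1267/2808, -11421/63440, -22627/1910520, 1031/1392)
c = (0, 13/9, -18/11, 1)
Ac = (0, 0, -2745/2057, 210/1031)
Σ b_i: 1267/2808·1 + (-11421/63440)·1 + (-22627/1910520)·1 + 1031/1392·1 = 1 ✓
b·c: (-11421/63440)·13/9 + (-22627/1910520)·(-18/11) + 1031/1392·1 = 1/2 ✓
b·c²: (-11421/63440)·169/81 + (-22627/1910520)·324/121 + 1031/1392·1 = 1/3 ✓
b·Ac: (-22627/1910520)·(-2745/2057) + 1031/1392·210/1031 = 1/6 ✓
b·c³: (-11421/63440)·2197/729 + (-22627/1910520)·(-5832/1331) + 1031/1392·1 = 1/4 ✓
b·(c∘Ac): (-22627/1910520)·49410/22627 + 1031/1392·210/1031 = 1/8 ✓
b·Ac²: (-22627/1910520)·(-3965/2057) + 1031/1392·758/9279 = 1/12 ✓
b·A²c: 1031/1392·58/1031 = 1/24 ✓; 4 stages ⇒ order 4.

4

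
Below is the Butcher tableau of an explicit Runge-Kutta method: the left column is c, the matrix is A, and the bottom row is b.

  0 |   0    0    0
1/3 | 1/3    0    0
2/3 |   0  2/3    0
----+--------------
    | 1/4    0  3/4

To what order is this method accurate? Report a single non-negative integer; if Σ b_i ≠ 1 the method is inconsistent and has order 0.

3

b = (1/4, 0, 3/4)
c = (0, 1/3, 2/3)
Ac = (0, 0, 2/9)
Σ b_i: 1/4·1 + 3/4·1 = 1 ✓
b·c: 3/4·2/3 = 1/2 ✓
b·c²: 3/4·4/9 = 1/3 ✓
b·Ac: 3/4·2/9 = 1/6 ✓; 3 stages ⇒ order 3.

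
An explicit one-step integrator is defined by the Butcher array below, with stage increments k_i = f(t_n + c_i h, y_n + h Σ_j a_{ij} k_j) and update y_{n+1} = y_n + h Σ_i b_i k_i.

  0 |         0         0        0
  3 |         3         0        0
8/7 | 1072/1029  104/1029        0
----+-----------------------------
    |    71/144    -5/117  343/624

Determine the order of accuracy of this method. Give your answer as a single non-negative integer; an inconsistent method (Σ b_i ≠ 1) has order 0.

b = (71/144, -5/117, 343/624)
c = (0, 3, 8/7)
Ac = (0, 0, 104/343)
Σ b_i: 71/144·1 + (-5/117)·1 + 343/624·1 = 1 ✓
b·c: (-5/117)·3 + 343/624·8/7 = 1/2 ✓
b·c²: (-5/117)·9 + 343/624·64/49 = 1/3 ✓
b·Ac: 343/624·104/343 = 1/6 ✓; 3 stages ⇒ order 3.

3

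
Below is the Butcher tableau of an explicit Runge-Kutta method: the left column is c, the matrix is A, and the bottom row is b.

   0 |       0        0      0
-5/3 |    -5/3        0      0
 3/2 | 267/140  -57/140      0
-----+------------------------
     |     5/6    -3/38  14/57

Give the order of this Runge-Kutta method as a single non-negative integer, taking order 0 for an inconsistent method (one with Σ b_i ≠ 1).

3

b = (5/6, -3/38, 14/57)
c = (0, -5/3, 3/2)
Ac = (0, 0, 19/28)
Σ b_i: 5/6·1 + (-3/38)·1 + 14/57·1 = 1 ✓
b·c: (-3/38)·(-5/3) + 14/57·3/2 = 1/2 ✓
b·c²: (-3/38)·25/9 + 14/57·9/4 = 1/3 ✓
b·Ac: 14/57·19/28 = 1/6 ✓; 3 stages ⇒ order 3.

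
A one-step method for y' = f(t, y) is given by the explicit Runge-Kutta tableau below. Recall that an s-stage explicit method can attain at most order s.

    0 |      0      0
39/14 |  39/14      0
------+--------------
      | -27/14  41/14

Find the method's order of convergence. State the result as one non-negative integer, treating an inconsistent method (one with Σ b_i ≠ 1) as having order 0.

b = (-27/14, 41/14)
c = (0, 39/14)
Σ b_i: (-27/14)·1 + 41/14·1 = 1 ✓
b·c: 41/14·39/14 = 1599/196 ≠ 1/2 ⇒ order 1.

1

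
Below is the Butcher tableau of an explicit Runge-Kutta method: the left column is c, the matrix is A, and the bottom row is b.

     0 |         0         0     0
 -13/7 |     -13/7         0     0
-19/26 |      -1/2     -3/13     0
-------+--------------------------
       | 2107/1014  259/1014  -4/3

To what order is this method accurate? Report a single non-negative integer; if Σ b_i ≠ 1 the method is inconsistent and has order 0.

b = (2107/1014, 259/1014, -4/3)
c = (0, -13/7, -19/26)
Ac = (0, 0, 3/7)
Σ b_i: 2107/1014·1 + 259/1014·1 + (-4/3)·1 = 1 ✓
b·c: 259/1014·(-13/7) + (-4/3)·(-19/26) = 1/2 ✓
b·c²: 259/1014·169/49 + (-4/3)·361/676 = 1199/7098 ≠ 1/3 ⇒ order 2.
b·Ac: (-4/3)·3/7 = -4/7 ≠ 1/6

2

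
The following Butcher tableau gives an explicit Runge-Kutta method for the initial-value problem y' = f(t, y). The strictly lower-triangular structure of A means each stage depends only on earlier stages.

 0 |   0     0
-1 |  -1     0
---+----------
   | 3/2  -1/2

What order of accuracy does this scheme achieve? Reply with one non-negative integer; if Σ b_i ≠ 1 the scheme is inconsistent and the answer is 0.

b = (3/2, -1/2)
c = (0, -1)
Σ b_i: 3/2·1 + (-1/2)·1 = 1 ✓
b·c: (-1/2)·(-1) = 1/2 ✓; 2 stages ⇒ order 2.

2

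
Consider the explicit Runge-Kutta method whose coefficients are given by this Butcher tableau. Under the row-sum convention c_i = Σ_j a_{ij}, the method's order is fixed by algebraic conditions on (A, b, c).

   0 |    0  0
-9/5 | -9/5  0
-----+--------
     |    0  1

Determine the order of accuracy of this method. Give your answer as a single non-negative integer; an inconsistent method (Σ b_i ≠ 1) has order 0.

b = (0, 1)
c = (0, -9/5)
Σ b_i: 1·1 = 1 ✓
b·c: 1·(-9/5) = -9/5 ≠ 1/2 ⇒ order 1.

1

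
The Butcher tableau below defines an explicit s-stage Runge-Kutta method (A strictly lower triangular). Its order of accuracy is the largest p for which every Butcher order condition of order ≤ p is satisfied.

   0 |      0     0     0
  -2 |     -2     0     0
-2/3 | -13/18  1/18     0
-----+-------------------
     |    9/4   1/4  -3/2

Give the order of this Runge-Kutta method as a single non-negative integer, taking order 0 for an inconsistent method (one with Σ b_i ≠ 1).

3

b = (9/4, 1/4, -3/2)
c = (0, -2, -2/3)
Ac = (0, 0, -1/9)
Σ b_i: 9/4·1 + 1/4·1 + (-3/2)·1 = 1 ✓
b·c: 1/4·(-2) + (-3/2)·(-2/3) = 1/2 ✓
b·c²: 1/4·4 + (-3/2)·4/9 = 1/3 ✓
b·Ac: (-3/2)·(-1/9) = 1/6 ✓; 3 stages ⇒ order 3.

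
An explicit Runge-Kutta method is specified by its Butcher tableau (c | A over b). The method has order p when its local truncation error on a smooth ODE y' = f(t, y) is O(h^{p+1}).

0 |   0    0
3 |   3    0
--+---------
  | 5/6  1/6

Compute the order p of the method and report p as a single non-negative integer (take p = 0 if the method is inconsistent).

b = (5/6, 1/6)
c = (0, 3)
Σ b_i: 5/6·1 + 1/6·1 = 1 ✓
b·c: 1/6·3 = 1/2 ✓; 2 stages ⇒ order 2.

2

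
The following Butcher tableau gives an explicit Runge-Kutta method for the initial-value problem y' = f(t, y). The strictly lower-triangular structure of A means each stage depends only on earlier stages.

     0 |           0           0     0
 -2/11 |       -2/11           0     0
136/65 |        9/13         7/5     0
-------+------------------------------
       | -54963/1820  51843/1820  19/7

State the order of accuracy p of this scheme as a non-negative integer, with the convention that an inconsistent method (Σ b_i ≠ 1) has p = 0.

b = (-54963/1820, 51843/1820, 19/7)
c = (0, -2/11, 136/65)
Ac = (0, 0, -14/55)
Σ b_i: (-54963/1820)·1 + 51843/1820·1 + 19/7·1 = 1 ✓
b·c: 51843/1820·(-2/11) + 19/7·136/65 = 1/2 ✓
b·c²: 51843/1820·4/121 + 19/7·18496/4225 = 4172009/325325 ≠ 1/3 ⇒ order 2.
b·Ac: 19/7·(-14/55) = -38/55 ≠ 1/6

2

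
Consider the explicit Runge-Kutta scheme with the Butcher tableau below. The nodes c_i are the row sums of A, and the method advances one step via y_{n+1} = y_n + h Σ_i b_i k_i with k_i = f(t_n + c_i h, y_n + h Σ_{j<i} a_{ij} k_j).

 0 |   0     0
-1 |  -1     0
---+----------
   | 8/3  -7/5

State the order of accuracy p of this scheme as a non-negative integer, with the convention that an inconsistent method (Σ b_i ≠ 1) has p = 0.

b = (8/3, -7/5)
c = (0, -1)
Σ b_i: 8/3·1 + (-7/5)·1 = 19/15 ≠ 1 ⇒ order 0.

0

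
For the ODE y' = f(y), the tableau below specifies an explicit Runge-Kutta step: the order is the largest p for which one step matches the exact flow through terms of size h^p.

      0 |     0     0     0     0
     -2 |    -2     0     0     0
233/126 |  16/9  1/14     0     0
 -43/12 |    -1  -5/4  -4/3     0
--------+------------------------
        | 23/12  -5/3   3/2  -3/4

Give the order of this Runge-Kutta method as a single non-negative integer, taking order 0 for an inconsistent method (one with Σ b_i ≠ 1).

b = (23/12, -5/3, 3/2, -3/4)
c = (0, -2, 233/126, -43/12)
Ac = (0, 0, -1/7, 13/378)
Σ b_i: 23/12·1 + (-5/3)·1 + 3/2·1 + (-3/4)·1 = 1 ✓
b·c: (-5/3)·(-2) + 3/2·233/126 + (-3/4)·(-43/12) = 985/112 ≠ 1/2 ⇒ order 1.

1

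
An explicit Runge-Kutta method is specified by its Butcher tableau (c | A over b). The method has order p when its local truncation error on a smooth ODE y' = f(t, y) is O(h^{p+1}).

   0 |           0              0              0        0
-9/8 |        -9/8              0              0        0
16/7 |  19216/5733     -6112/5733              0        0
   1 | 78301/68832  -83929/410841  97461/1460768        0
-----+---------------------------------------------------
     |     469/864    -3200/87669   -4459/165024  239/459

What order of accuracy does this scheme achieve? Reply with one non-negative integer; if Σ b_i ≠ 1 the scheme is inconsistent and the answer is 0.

b = (469/864, -3200/87669, -4459/165024, 239/459)
c = (0, -9/8, 16/7, 1)
Ac = (0, 0, 764/637, 731/1912)
Σ b_i: 469/864·1 + (-3200/87669)·1 + (-4459/165024)·1 + 239/459·1 = 1 ✓
b·c: (-3200/87669)·(-9/8) + (-4459/165024)·16/7 + 239/459·1 = 1/2 ✓
b·c²: (-3200/87669)·81/64 + (-4459/165024)·256/49 + 239/459·1 = 1/3 ✓
b·Ac: (-4459/165024)·764/637 + 239/459·731/1912 = 1/6 ✓
b·c³: (-3200/87669)·(-729/512) + (-4459/165024)·4096/343 + 239/459·1 = 1/4 ✓
b·(c∘Ac): (-4459/165024)·12224/4459 + 239/459·731/1912 = 1/8 ✓
b·Ac²: (-4459/165024)·(-1719/1274) + 239/459·1377/15296 = 1/12 ✓
b·A²c: 239/459·153/1912 = 1/24 ✓; 4 stages ⇒ order 4.

4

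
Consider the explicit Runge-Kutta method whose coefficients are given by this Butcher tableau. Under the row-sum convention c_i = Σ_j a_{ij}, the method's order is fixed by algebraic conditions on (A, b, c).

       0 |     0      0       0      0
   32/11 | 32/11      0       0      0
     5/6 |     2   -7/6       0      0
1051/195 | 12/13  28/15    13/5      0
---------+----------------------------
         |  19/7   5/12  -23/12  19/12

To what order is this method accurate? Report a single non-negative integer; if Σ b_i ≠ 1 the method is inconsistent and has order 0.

0

b = (19/7, 5/12, -23/12, 19/12)
c = (0, 32/11, 5/6, 1051/195)
Ac = (0, 0, -112/33, 2507/330)
Σ b_i: 19/7·1 + 5/12·1 + (-23/12)·1 + 19/12·1 = 235/84 ≠ 1 ⇒ order 0.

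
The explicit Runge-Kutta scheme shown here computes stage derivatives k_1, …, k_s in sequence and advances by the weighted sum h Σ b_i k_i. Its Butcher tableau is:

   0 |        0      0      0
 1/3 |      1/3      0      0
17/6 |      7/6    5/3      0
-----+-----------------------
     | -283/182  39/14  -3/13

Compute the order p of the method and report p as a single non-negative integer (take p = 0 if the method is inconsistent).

1

b = (-283/182, 39/14, -3/13)
c = (0, 1/3, 17/6)
Ac = (0, 0, 5/9)
Σ b_i: (-283/182)·1 + 39/14·1 + (-3/13)·1 = 1 ✓
b·c: 39/14·1/3 + (-3/13)·17/6 = 25/91 ≠ 1/2 ⇒ order 1.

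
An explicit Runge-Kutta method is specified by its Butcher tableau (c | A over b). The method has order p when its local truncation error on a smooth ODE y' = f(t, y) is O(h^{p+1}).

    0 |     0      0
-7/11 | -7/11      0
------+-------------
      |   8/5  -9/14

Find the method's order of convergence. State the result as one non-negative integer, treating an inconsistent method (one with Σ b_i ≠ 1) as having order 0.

b = (8/5, -9/14)
c = (0, -7/11)
Σ b_i: 8/5·1 + (-9/14)·1 = 67/70 ≠ 1 ⇒ order 0.

0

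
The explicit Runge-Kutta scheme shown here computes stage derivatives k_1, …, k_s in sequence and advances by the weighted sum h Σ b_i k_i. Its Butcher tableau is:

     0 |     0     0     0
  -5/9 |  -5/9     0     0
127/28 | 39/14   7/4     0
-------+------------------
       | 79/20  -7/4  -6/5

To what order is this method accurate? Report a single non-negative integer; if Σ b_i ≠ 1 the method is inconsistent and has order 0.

1

b = (79/20, -7/4, -6/5)
c = (0, -5/9, 127/28)
Ac = (0, 0, -35/36)
Σ b_i: 79/20·1 + (-7/4)·1 + (-6/5)·1 = 1 ✓
b·c: (-7/4)·(-5/9) + (-6/5)·127/28 = -5633/1260 ≠ 1/2 ⇒ order 1.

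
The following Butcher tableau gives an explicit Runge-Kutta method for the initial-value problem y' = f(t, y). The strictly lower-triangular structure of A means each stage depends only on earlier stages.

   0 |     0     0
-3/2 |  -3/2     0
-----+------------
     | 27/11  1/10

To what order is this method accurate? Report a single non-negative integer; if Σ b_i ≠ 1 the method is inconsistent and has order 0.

0

b = (27/11, 1/10)
c = (0, -3/2)
Σ b_i: 27/11·1 + 1/10·1 = 281/110 ≠ 1 ⇒ order 0.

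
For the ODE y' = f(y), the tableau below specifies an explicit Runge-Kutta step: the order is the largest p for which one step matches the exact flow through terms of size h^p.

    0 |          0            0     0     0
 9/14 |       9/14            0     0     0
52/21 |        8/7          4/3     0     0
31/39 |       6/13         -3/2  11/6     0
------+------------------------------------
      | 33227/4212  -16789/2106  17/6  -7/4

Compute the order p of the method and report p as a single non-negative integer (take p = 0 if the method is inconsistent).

b = (33227/4212, -16789/2106, 17/6, -7/4)
c = (0, 9/14, 52/21, 31/39)
Ac = (0, 0, 6/7, 901/252)
Σ b_i: 33227/4212·1 + (-16789/2106)·1 + 17/6·1 + (-7/4)·1 = 1 ✓
b·c: (-16789/2106)·9/14 + 17/6·52/21 + (-7/4)·31/39 = 1/2 ✓
b·c²: (-16789/2106)·81/196 + 17/6·2704/441 + (-7/4)·961/1521 = 3314813/255528 ≠ 1/3 ⇒ order 2.
b·Ac: 17/6·6/7 + (-7/4)·901/252 = -3859/1008 ≠ 1/6

2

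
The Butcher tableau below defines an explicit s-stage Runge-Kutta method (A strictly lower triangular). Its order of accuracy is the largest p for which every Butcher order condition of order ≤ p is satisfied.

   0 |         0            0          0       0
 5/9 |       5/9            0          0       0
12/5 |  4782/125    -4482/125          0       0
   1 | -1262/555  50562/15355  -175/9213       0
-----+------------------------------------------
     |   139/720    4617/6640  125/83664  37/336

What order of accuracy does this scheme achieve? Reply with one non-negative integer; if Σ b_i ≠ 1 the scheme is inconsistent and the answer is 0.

b = (139/720, 4617/6640, 125/83664, 37/336)
c = (0, 5/9, 12/5, 1)
Ac = (0, 0, -498/25, 66/37)
Σ b_i: 139/720·1 + 4617/6640·1 + 125/83664·1 + 37/336·1 = 1 ✓
b·c: 4617/6640·5/9 + 125/83664·12/5 + 37/336·1 = 1/2 ✓
b·c²: 4617/6640·25/81 + 125/83664·144/25 + 37/336·1 = 1/3 ✓
b·Ac: 125/83664·(-498/25) + 37/336·66/37 = 1/6 ✓
b·c³: 4617/6640·125/729 + 125/83664·1728/125 + 37/336·1 = 1/4 ✓
b·(c∘Ac): 125/83664·(-5976/125) + 37/336·66/37 = 1/8 ✓
b·Ac²: 125/83664·(-166/15) + 37/336·302/333 = 1/12 ✓
b·A²c: 37/336·14/37 = 1/24 ✓; 4 stages ⇒ order 4.

4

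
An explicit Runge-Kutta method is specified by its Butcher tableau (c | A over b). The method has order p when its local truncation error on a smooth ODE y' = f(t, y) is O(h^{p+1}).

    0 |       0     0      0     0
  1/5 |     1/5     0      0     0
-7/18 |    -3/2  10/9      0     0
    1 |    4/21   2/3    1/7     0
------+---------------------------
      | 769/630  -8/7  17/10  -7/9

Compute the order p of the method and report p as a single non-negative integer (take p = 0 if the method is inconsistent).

1

b = (769/630, -8/7, 17/10, -7/9)
c = (0, 1/5, -7/18, 1)
Ac = (0, 0, 2/9, 7/90)
Σ b_i: 769/630·1 + (-8/7)·1 + 17/10·1 + (-7/9)·1 = 1 ✓
b·c: (-8/7)·1/5 + 17/10·(-7/18) + (-7/9)·1 = -2101/1260 ≠ 1/2 ⇒ order 1.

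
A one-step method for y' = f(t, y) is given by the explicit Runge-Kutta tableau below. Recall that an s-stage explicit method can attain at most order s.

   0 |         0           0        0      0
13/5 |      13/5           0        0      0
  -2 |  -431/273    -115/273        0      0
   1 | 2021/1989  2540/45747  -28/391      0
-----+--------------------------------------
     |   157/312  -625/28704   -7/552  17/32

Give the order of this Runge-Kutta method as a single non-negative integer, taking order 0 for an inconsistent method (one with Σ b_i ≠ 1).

4

b = (157/312, -625/28704, -7/552, 17/32)
c = (0, 13/5, -2, 1)
Ac = (0, 0, -23/21, 44/153)
Σ b_i: 157/312·1 + (-625/28704)·1 + (-7/552)·1 + 17/32·1 = 1 ✓
b·c: (-625/28704)·13/5 + (-7/552)·(-2) + 17/32·1 = 1/2 ✓
b·c²: (-625/28704)·169/25 + (-7/552)·4 + 17/32·1 = 1/3 ✓
b·Ac: (-7/552)·(-23/21) + 17/32·44/153 = 1/6 ✓
b·c³: (-625/28704)·2197/125 + (-7/552)·(-8) + 17/32·1 = 1/4 ✓
b·(c∘Ac): (-7/552)·46/21 + 17/32·44/153 = 1/8 ✓
b·Ac²: (-7/552)·(-299/105) + 17/32·4/45 = 1/12 ✓
b·A²c: 17/32·4/51 = 1/24 ✓; 4 stages ⇒ order 4.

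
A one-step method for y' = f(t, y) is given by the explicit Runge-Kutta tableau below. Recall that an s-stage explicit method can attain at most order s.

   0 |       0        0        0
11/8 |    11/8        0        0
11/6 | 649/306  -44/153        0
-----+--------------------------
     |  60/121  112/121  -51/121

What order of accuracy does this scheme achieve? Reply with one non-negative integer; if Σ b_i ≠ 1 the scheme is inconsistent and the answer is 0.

b = (60/121, 112/121, -51/121)
c = (0, 11/8, 11/6)
Ac = (0, 0, -121/306)
Σ b_i: 60/121·1 + 112/121·1 + (-51/121)·1 = 1 ✓
b·c: 112/121·11/8 + (-51/121)·11/6 = 1/2 ✓
b·c²: 112/121·121/64 + (-51/121)·121/36 = 1/3 ✓
b·Ac: (-51/121)·(-121/306) = 1/6 ✓; 3 stages ⇒ order 3.

3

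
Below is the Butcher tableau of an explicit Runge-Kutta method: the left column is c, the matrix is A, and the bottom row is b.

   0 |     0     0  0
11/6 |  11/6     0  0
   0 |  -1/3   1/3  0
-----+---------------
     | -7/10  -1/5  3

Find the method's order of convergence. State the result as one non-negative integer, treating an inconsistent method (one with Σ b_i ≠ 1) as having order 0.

0

b = (-7/10, -1/5, 3)
c = (0, 11/6, 0)
Ac = (0, 0, 11/18)
Σ b_i: (-7/10)·1 + (-1/5)·1 + 3·1 = 21/10 ≠ 1 ⇒ order 0.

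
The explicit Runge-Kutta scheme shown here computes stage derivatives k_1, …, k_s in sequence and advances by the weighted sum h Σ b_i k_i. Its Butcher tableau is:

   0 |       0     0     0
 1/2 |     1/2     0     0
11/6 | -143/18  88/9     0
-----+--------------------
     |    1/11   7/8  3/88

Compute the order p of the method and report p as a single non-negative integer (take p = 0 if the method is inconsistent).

3

b = (1/11, 7/8, 3/88)
c = (0, 1/2, 11/6)
Ac = (0, 0, 44/9)
Σ b_i: 1/11·1 + 7/8·1 + 3/88·1 = 1 ✓
b·c: 7/8·1/2 + 3/88·11/6 = 1/2 ✓
b·c²: 7/8·1/4 + 3/88·121/36 = 1/3 ✓
b·Ac: 3/88·44/9 = 1/6 ✓; 3 stages ⇒ order 3.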